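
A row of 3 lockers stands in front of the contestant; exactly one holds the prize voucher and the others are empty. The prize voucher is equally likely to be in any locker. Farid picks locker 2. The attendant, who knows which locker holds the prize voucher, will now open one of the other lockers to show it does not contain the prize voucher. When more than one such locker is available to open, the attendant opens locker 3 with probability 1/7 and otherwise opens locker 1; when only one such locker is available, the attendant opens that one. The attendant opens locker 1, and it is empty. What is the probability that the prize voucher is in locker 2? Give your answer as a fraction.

6/13

Consider each possible location of the prize voucher in turn.
If it is in locker 1 (prior 1/3): the attendant opened locker 1, so this case is ruled out; weight (1/3)·0 = 0.
If it is in locker 2 (prior 1/3): locker 3 is available but not opened, probability 6/7; weight (1/3)·(6/7) = 2/7.
If it is in locker 3 (prior 1/3): only locker 1 is available, probability 1; weight (1/3)·1 = 1/3.
The weights sum to 13/21.
So P(the prize voucher in locker 2 | the attendant opened locker 1) = (2/7) / (13/21) = 6/13.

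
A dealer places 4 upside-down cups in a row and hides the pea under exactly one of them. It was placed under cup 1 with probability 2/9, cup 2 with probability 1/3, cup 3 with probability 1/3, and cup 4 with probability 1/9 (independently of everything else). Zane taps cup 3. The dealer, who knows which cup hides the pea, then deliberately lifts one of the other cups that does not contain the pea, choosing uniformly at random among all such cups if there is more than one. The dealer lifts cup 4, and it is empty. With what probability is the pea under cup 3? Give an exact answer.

2/7

Consider each possible location of the pea in turn.
If it is under cup 1 (prior 2/9): the dealer has 2 equally likely choices, so probability 1/2; weight (2/9)·(1/2) = 1/9.
If it is under cup 2 (prior 1/3): the dealer has 2 equally likely choices, so probability 1/2; weight (1/3)·(1/2) = 1/6.
If it is under cup 3 (prior 1/3): the dealer has 3 equally likely choices, so probability 1/3; weight (1/3)·(1/3) = 1/9.
If it is under cup 4 (prior 1/9): the dealer opened cup 4, so this case is ruled out; weight (1/9)·0 = 0.
The weights sum to 7/18.
So P(the pea under cup 3 | the dealer opened cup 4) = (1/9) / (7/18) = 2/7.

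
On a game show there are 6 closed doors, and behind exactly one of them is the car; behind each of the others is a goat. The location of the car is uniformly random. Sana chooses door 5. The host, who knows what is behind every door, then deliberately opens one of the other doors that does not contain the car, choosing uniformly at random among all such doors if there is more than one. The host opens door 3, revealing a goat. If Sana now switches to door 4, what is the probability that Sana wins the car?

5/24

Apply Bayes' rule, conditioning on where the car actually is.
If it is behind any of doors 1, 2, 4, and 6 (prior 1/6 each): the host has 4 equally likely choices, so probability 1/4; weight (1/6)·(1/4) = 1/24 each.
If it is behind door 3 (prior 1/6): the host opened door 3, so this case is ruled out; weight (1/6)·0 = 0.
If it is behind door 5 (prior 1/6): the host has 5 equally likely choices, so probability 1/5; weight (1/6)·(1/5) = 1/30.
The weights sum to 1/5.
So P(the car behind door 4 | the host opened door 3) = (1/24) / (1/5) = 5/24.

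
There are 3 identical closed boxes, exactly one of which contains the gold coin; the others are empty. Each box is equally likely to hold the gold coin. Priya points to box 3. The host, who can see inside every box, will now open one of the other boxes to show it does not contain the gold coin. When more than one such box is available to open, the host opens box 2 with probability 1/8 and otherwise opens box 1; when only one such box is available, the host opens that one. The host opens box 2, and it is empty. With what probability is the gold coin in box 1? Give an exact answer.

8/9

Consider each possible location of the gold coin in turn.
If it is in box 1 (prior 1/3): only box 2 is available, probability 1; weight (1/3)·1 = 1/3.
If it is in box 2 (prior 1/3): the host opened box 2, so this case is ruled out; weight (1/3)·0 = 0.
If it is in box 3 (prior 1/3): box 2 is available, opened with probability 1/8; weight (1/3)·(1/8) = 1/24.
The weights sum to 3/8.
So P(the gold coin in box 1 | the host opened box 2) = (1/3) / (3/8) = 8/9.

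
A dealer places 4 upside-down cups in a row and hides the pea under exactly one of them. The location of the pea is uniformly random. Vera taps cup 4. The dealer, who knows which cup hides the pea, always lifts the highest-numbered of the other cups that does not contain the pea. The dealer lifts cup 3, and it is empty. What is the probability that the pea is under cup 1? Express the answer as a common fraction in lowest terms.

Condition on the true location of the pea.
If it is under any of cups 1, 2, and 4 (prior 1/4 each): cup 3 is the highest-numbered option available, probability 1; weight (1/4)·1 = 1/4 each.
If it is under cup 3 (prior 1/4): the dealer opened cup 3, so this case is ruled out; weight (1/4)·0 = 0.
The weights sum to 3/4.
So P(the pea under cup 1 | the dealer opened cup 3) = (1/4) / (3/4) = 1/3.

1/3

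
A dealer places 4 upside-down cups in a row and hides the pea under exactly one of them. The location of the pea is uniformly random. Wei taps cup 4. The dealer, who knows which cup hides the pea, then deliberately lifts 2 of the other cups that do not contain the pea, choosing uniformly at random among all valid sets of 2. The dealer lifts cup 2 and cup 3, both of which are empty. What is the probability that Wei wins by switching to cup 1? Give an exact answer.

3/4

Consider each possible location of the pea in turn.
If it is under cup 1 (prior 1/4): the dealer has no choice, probability 1; weight (1/4)·1 = 1/4.
If it is under either of cups 2 and 3 (prior 1/4 each): that cup was opened and seen not to hold the prize — ruled out; weight (1/4)·0 = 0 each.
If it is under cup 4 (prior 1/4): the dealer has 3 equally likely choices, so probability 1/3; weight (1/4)·(1/3) = 1/12.
The weights sum to 1/3.
So P(the pea under cup 1 | the dealer opened cup 2 and cup 3) = (1/4) / (1/3) = 3/4.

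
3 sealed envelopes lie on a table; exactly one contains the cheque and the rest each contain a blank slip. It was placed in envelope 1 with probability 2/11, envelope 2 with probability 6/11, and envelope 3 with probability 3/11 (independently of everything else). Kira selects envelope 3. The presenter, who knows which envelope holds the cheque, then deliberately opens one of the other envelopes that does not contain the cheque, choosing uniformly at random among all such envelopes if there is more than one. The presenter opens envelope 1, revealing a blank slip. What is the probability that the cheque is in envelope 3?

Consider each possible location of the cheque in turn.
If it is in envelope 1 (prior 2/11): the presenter opened envelope 1, so this case is ruled out; weight (2/11)·0 = 0.
If it is in envelope 2 (prior 6/11): the presenter has no choice, probability 1; weight (6/11)·1 = 6/11.
If it is in envelope 3 (prior 3/11): the presenter has 2 equally likely choices, so probability 1/2; weight (3/11)·(1/2) = 3/22.
The weights sum to 15/22.
So P(the cheque in envelope 3 | the presenter opened envelope 1) = (3/22) / (15/22) = 1/5.

1/5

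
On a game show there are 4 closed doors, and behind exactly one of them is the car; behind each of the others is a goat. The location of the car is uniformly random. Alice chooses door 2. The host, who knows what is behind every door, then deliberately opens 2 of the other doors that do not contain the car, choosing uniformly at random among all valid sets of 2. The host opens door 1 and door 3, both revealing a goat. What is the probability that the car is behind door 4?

3/4

Consider each possible location of the car in turn.
If it is behind either of doors 1 and 3 (prior 1/4 each): that door was opened and seen not to hold the prize — ruled out; weight (1/4)·0 = 0 each.
If it is behind door 2 (prior 1/4): the host has 3 equally likely choices, so probability 1/3; weight (1/4)·(1/3) = 1/12.
If it is behind door 4 (prior 1/4): the host has no choice, probability 1; weight (1/4)·1 = 1/4.
The weights sum to 1/3.
So P(the car behind door 4 | the host opened door 1 and door 3) = (1/4) / (1/3) = 3/4.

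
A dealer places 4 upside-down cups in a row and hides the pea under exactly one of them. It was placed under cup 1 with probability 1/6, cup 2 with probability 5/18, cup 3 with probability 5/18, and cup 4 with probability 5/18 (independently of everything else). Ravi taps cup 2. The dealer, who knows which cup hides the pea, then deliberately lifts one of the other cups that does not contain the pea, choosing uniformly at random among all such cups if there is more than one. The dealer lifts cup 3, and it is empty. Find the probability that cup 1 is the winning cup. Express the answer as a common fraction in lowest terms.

Condition on the true location of the pea.
If it is under cup 1 (prior 1/6): the dealer has 2 equally likely choices, so probability 1/2; weight (1/6)·(1/2) = 1/12.
If it is under cup 2 (prior 5/18): the dealer has 3 equally likely choices, so probability 1/3; weight (5/18)·(1/3) = 5/54.
If it is under cup 3 (prior 5/18): the dealer opened cup 3, so this case is ruled out; weight (5/18)·0 = 0.
If it is under cup 4 (prior 5/18): the dealer has 2 equally likely choices, so probability 1/2; weight (5/18)·(1/2) = 5/36.
The weights sum to 17/54.
So P(the pea under cup 1 | the dealer opened cup 3) = (1/12) / (17/54) = 9/34.

9/34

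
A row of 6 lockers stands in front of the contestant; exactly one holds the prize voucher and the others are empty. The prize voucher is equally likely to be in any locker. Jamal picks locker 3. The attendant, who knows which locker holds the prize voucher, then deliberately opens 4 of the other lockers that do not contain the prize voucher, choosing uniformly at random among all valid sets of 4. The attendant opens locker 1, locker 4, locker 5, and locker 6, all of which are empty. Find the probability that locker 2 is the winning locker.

5/6

Consider each possible location of the prize voucher in turn.
If it is in any of lockers 1, 4, 5, and 6 (prior 1/6 each): that locker was opened and seen not to hold the prize — ruled out; weight (1/6)·0 = 0 each.
If it is in locker 2 (prior 1/6): the attendant has no choice, probability 1; weight (1/6)·1 = 1/6.
If it is in locker 3 (prior 1/6): the attendant has 5 equally likely choices, so probability 1/5; weight (1/6)·(1/5) = 1/30.
The weights sum to 1/5.
So P(the prize voucher in locker 2 | the attendant opened locker 1, locker 4, locker 5, and locker 6) = (1/6) / (1/5) = 5/6.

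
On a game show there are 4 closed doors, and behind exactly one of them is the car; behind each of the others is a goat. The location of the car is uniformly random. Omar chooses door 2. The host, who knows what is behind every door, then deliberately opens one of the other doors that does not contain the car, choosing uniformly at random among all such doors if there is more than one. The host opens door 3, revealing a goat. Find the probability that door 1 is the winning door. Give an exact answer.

3/8

Apply Bayes' rule, conditioning on where the car actually is.
If it is behind either of doors 1 and 4 (prior 1/4 each): the host has 2 equally likely choices, so probability 1/2; weight (1/4)·(1/2) = 1/8 each.
If it is behind door 2 (prior 1/4): the host has 3 equally likely choices, so probability 1/3; weight (1/4)·(1/3) = 1/12.
If it is behind door 3 (prior 1/4): the host opened door 3, so this case is ruled out; weight (1/4)·0 = 0.
The weights sum to 1/3.
So P(the car behind door 1 | the host opened door 3) = (1/8) / (1/3) = 3/8.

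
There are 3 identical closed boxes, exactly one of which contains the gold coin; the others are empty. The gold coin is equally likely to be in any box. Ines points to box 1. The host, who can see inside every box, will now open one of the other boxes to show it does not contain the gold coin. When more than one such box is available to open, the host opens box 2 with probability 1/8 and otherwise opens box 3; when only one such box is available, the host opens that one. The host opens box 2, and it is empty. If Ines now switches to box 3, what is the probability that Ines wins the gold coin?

Apply Bayes' rule, conditioning on where the gold coin actually is.
If it is in box 1 (prior 1/3): box 2 is available, opened with probability 1/8; weight (1/3)·(1/8) = 1/24.
If it is in box 2 (prior 1/3): the host opened box 2, so this case is ruled out; weight (1/3)·0 = 0.
If it is in box 3 (prior 1/3): only box 2 is available, probability 1; weight (1/3)·1 = 1/3.
The weights sum to 3/8.
So P(the gold coin in box 3 | the host opened box 2) = (1/3) / (3/8) = 8/9.

8/9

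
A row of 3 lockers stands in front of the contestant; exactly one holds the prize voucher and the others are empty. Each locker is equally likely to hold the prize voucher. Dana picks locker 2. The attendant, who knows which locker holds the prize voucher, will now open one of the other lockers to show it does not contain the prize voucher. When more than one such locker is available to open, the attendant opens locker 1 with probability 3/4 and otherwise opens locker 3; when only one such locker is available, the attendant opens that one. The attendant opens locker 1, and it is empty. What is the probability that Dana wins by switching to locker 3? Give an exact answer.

Consider each possible location of the prize voucher in turn.
If it is in locker 1 (prior 1/3): the attendant opened locker 1, so this case is ruled out; weight (1/3)·0 = 0.
If it is in locker 2 (prior 1/3): locker 1 is available, opened with probability 3/4; weight (1/3)·(3/4) = 1/4.
If it is in locker 3 (prior 1/3): only locker 1 is available, probability 1; weight (1/3)·1 = 1/3.
The weights sum to 7/12.
So P(the prize voucher in locker 3 | the attendant opened locker 1) = (1/3) / (7/12) = 4/7.

4/7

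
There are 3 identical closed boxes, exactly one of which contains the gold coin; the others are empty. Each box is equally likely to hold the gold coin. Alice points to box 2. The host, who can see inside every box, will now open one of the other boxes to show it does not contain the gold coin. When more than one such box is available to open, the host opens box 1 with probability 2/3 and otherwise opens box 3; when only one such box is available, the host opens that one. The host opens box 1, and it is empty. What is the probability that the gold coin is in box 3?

3/5

Condition on the true location of the gold coin.
If it is in box 1 (prior 1/3): the host opened box 1, so this case is ruled out; weight (1/3)·0 = 0.
If it is in box 2 (prior 1/3): box 1 is available, opened with probability 2/3; weight (1/3)·(2/3) = 2/9.
If it is in box 3 (prior 1/3): only box 1 is available, probability 1; weight (1/3)·1 = 1/3.
The weights sum to 5/9.
So P(the gold coin in box 3 | the host opened box 1) = (1/3) / (5/9) = 3/5.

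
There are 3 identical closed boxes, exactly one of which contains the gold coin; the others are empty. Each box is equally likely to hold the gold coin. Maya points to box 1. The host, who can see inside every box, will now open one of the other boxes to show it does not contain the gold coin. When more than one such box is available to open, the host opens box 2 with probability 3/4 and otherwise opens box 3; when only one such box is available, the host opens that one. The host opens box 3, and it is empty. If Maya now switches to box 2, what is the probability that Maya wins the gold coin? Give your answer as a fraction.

4/5

Consider each possible location of the gold coin in turn.
If it is in box 1 (prior 1/3): box 2 is available but not opened, probability 1/4; weight (1/3)·(1/4) = 1/12.
If it is in box 2 (prior 1/3): only box 3 is available, probability 1; weight (1/3)·1 = 1/3.
If it is in box 3 (prior 1/3): the host opened box 3, so this case is ruled out; weight (1/3)·0 = 0.
The weights sum to 5/12.
So P(the gold coin in box 2 | the host opened box 3) = (1/3) / (5/12) = 4/5.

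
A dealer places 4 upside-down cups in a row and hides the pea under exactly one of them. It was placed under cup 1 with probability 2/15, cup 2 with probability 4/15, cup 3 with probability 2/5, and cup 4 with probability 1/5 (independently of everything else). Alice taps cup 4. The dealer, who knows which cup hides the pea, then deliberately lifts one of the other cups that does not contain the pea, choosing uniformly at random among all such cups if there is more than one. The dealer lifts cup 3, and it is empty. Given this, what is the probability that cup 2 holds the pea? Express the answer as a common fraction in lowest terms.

1/2

Consider each possible location of the pea in turn.
If it is under cup 1 (prior 2/15): the dealer has 2 equally likely choices, so probability 1/2; weight (2/15)·(1/2) = 1/15.
If it is under cup 2 (prior 4/15): the dealer has 2 equally likely choices, so probability 1/2; weight (4/15)·(1/2) = 2/15.
If it is under cup 3 (prior 2/5): the dealer opened cup 3, so this case is ruled out; weight (2/5)·0 = 0.
If it is under cup 4 (prior 1/5): the dealer has 3 equally likely choices, so probability 1/3; weight (1/5)·(1/3) = 1/15.
The weights sum to 4/15.
So P(the pea under cup 2 | the dealer opened cup 3) = (2/15) / (4/15) = 1/2.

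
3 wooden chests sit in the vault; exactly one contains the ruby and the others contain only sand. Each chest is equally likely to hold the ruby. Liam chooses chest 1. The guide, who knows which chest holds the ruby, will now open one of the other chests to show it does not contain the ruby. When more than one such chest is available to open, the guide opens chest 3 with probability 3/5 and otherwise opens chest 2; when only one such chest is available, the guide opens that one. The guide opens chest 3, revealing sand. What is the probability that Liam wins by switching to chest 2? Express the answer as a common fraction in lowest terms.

5/8

Consider each possible location of the ruby in turn.
If it is in chest 1 (prior 1/3): chest 3 is available, opened with probability 3/5; weight (1/3)·(3/5) = 1/5.
If it is in chest 2 (prior 1/3): only chest 3 is available, probability 1; weight (1/3)·1 = 1/3.
If it is in chest 3 (prior 1/3): the guide opened chest 3, so this case is ruled out; weight (1/3)·0 = 0.
The weights sum to 8/15.
So P(the ruby in chest 2 | the guide opened chest 3) = (1/3) / (8/15) = 5/8.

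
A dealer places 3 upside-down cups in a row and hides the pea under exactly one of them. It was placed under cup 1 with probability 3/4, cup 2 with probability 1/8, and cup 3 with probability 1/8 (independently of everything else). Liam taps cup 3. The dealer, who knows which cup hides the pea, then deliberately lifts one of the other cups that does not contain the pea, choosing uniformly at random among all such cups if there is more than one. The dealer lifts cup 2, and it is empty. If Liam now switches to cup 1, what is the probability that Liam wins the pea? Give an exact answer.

Apply Bayes' rule, conditioning on where the pea actually is.
If it is under cup 1 (prior 3/4): the dealer has no choice, probability 1; weight (3/4)·1 = 3/4.
If it is under cup 2 (prior 1/8): the dealer opened cup 2, so this case is ruled out; weight (1/8)·0 = 0.
If it is under cup 3 (prior 1/8): the dealer has 2 equally likely choices, so probability 1/2; weight (1/8)·(1/2) = 1/16.
The weights sum to 13/16.
So P(the pea under cup 1 | the dealer opened cup 2) = (3/4) / (13/16) = 12/13.

12/13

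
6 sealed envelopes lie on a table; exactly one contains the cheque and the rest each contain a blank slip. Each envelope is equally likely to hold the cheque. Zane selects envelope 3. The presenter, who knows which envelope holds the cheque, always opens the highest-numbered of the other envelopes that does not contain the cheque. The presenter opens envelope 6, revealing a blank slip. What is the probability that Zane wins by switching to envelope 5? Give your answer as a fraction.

1/5

Condition on the true location of the cheque.
If it is in any of envelopes 1, 2, 3, 4, and 5 (prior 1/6 each): envelope 6 is the highest-numbered option available, probability 1; weight (1/6)·1 = 1/6 each.
If it is in envelope 6 (prior 1/6): the presenter opened envelope 6, so this case is ruled out; weight (1/6)·0 = 0.
The weights sum to 5/6.
So P(the cheque in envelope 5 | the presenter opened envelope 6) = (1/6) / (5/6) = 1/5.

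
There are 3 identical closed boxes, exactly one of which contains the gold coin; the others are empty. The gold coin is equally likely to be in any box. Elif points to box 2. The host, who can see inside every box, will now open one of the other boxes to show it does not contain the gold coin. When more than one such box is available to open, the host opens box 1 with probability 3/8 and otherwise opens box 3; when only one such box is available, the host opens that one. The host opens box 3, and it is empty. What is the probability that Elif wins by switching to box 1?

8/13

Consider each possible location of the gold coin in turn.
If it is in box 1 (prior 1/3): only box 3 is available, probability 1; weight (1/3)·1 = 1/3.
If it is in box 2 (prior 1/3): box 1 is available but not opened, probability 5/8; weight (1/3)·(5/8) = 5/24.
If it is in box 3 (prior 1/3): the host opened box 3, so this case is ruled out; weight (1/3)·0 = 0.
The weights sum to 13/24.
So P(the gold coin in box 1 | the host opened box 3) = (1/3) / (13/24) = 8/13.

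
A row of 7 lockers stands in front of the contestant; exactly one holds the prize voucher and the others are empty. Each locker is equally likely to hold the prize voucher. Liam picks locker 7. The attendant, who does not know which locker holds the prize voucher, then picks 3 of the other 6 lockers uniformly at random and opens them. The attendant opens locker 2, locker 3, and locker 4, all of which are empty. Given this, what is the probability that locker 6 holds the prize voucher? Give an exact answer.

1/4

Because the attendant chose which lockers to open without knowing where the prize voucher is, the choice is independent of the prize location. Learning that none of the 3 opened lockers holds the prize voucher simply rules out those 3 locations and leaves the remaining 4 lockers still equally likely by symmetry.
So P(the prize voucher in locker 6) = 1/4.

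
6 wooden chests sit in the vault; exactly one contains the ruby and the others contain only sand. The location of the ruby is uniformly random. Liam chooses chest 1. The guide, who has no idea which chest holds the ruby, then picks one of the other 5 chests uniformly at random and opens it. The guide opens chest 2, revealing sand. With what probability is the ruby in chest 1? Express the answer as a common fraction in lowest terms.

1/5

Because the guide chose which chest to open without knowing where the ruby is, the choice is independent of the prize location. Learning that chest 2 does not hold the ruby simply rules out that one location and leaves the remaining 5 chests still equally likely by symmetry.
So P(the ruby in chest 1) = 1/5.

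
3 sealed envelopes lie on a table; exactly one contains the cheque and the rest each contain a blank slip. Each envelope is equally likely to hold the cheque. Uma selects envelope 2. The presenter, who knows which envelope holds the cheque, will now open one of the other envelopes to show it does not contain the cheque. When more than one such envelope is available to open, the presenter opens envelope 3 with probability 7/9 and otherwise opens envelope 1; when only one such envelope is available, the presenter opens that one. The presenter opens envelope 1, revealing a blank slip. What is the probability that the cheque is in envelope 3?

9/11

Apply Bayes' rule, conditioning on where the cheque actually is.
If it is in envelope 1 (prior 1/3): the presenter opened envelope 1, so this case is ruled out; weight (1/3)·0 = 0.
If it is in envelope 2 (prior 1/3): envelope 3 is available but not opened, probability 2/9; weight (1/3)·(2/9) = 2/27.
If it is in envelope 3 (prior 1/3): only envelope 1 is available, probability 1; weight (1/3)·1 = 1/3.
The weights sum to 11/27.
So P(the cheque in envelope 3 | the presenter opened envelope 1) = (1/3) / (11/27) = 9/11.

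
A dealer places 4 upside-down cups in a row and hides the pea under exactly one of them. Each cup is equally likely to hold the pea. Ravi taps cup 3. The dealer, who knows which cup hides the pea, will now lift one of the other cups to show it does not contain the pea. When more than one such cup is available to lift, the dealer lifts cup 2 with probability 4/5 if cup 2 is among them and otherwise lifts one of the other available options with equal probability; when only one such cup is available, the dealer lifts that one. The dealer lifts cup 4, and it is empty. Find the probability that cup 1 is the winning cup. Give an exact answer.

1/4

Condition on the true location of the pea.
If it is under cup 1 (prior 1/4): cup 2 is available but not opened, probability 1/5; weight (1/4)·(1/5) = 1/20.
If it is under cup 2 (prior 1/4): cup 2 holds the prize so is unavailable; the dealer chooses uniformly among the 2 others, probability 1/2; weight (1/4)·(1/2) = 1/8.
If it is under cup 3 (prior 1/4): cup 2 is available but not opened; cup 4 gets probability (1 − 4/5)/2 = 1/10; weight (1/4)·(1/10) = 1/40.
If it is under cup 4 (prior 1/4): the dealer opened cup 4, so this case is ruled out; weight (1/4)·0 = 0.
The weights sum to 1/5.
So P(the pea under cup 1 | the dealer opened cup 4) = (1/20) / (1/5) = 1/4.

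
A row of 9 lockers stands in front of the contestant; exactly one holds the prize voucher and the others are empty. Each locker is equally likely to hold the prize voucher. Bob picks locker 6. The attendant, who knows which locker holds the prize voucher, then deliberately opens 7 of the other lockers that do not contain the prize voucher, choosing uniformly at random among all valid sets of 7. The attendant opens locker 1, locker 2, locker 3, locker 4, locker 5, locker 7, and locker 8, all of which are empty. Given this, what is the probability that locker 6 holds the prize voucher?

Condition on the true location of the prize voucher.
If it is in any of lockers 1, 2, 3, 4, 5, 7, and 8 (prior 1/9 each): that locker was opened and seen not to hold the prize — ruled out; weight (1/9)·0 = 0 each.
If it is in locker 6 (prior 1/9): the attendant has 8 equally likely choices, so probability 1/8; weight (1/9)·(1/8) = 1/72.
If it is in locker 9 (prior 1/9): the attendant has no choice, probability 1; weight (1/9)·1 = 1/9.
The weights sum to 1/8.
So P(the prize voucher in locker 6 | the attendant opened locker 1, locker 2, locker 3, locker 4, locker 5, locker 7, and locker 8) = (1/72) / (1/8) = 1/9.

1/9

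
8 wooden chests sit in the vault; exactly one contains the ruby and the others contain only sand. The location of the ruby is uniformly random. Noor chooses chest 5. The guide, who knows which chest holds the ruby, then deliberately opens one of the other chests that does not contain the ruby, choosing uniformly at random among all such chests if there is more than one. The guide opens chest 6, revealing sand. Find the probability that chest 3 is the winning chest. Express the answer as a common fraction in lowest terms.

Condition on the true location of the ruby.
If it is in any of chests 1, 2, 3, 4, 7, and 8 (prior 1/8 each): the guide has 6 equally likely choices, so probability 1/6; weight (1/8)·(1/6) = 1/48 each.
If it is in chest 5 (prior 1/8): the guide has 7 equally likely choices, so probability 1/7; weight (1/8)·(1/7) = 1/56.
If it is in chest 6 (prior 1/8): the guide opened chest 6, so this case is ruled out; weight (1/8)·0 = 0.
The weights sum to 1/7.
So P(the ruby in chest 3 | the guide opened chest 6) = (1/48) / (1/7) = 7/48.

7/48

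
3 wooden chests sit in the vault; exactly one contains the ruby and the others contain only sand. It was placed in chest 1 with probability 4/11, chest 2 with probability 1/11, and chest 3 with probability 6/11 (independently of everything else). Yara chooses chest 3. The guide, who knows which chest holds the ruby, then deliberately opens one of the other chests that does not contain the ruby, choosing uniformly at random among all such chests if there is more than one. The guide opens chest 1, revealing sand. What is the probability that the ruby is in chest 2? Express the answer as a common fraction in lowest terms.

1/4

Consider each possible location of the ruby in turn.
If it is in chest 1 (prior 4/11): the guide opened chest 1, so this case is ruled out; weight (4/11)·0 = 0.
If it is in chest 2 (prior 1/11): the guide has no choice, probability 1; weight (1/11)·1 = 1/11.
If it is in chest 3 (prior 6/11): the guide has 2 equally likely choices, so probability 1/2; weight (6/11)·(1/2) = 3/11.
The weights sum to 4/11.
So P(the ruby in chest 2 | the guide opened chest 1) = (1/11) / (4/11) = 1/4.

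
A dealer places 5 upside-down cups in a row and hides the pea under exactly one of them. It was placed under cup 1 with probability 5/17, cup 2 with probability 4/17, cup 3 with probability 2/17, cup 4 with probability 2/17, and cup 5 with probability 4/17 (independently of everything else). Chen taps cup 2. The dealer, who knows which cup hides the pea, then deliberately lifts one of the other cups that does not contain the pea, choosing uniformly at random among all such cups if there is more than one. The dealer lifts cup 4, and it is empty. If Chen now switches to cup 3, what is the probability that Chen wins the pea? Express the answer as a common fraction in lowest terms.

Consider each possible location of the pea in turn.
If it is under cup 1 (prior 5/17): the dealer has 3 equally likely choices, so probability 1/3; weight (5/17)·(1/3) = 5/51.
If it is under cup 2 (prior 4/17): the dealer has 4 equally likely choices, so probability 1/4; weight (4/17)·(1/4) = 1/17.
If it is under cup 3 (prior 2/17): the dealer has 3 equally likely choices, so probability 1/3; weight (2/17)·(1/3) = 2/51.
If it is under cup 4 (prior 2/17): the dealer opened cup 4, so this case is ruled out; weight (2/17)·0 = 0.
If it is under cup 5 (prior 4/17): the dealer has 3 equally likely choices, so probability 1/3; weight (4/17)·(1/3) = 4/51.
The weights sum to 14/51.
So P(the pea under cup 3 | the dealer opened cup 4) = (2/51) / (14/51) = 1/7.

1/7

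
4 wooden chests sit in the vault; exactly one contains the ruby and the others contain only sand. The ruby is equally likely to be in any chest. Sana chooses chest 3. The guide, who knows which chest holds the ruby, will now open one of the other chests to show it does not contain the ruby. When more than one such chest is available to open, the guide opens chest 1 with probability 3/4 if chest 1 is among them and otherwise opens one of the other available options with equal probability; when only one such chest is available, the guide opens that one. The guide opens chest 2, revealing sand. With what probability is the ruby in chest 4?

Condition on the true location of the ruby.
If it is in chest 1 (prior 1/4): chest 1 holds the prize so is unavailable; the guide chooses uniformly among the 2 others, probability 1/2; weight (1/4)·(1/2) = 1/8.
If it is in chest 2 (prior 1/4): the guide opened chest 2, so this case is ruled out; weight (1/4)·0 = 0.
If it is in chest 3 (prior 1/4): chest 1 is available but not opened; chest 2 gets probability (1 − 3/4)/2 = 1/8; weight (1/4)·(1/8) = 1/32.
If it is in chest 4 (prior 1/4): chest 1 is available but not opened, probability 1/4; weight (1/4)·(1/4) = 1/16.
The weights sum to 7/32.
So P(the ruby in chest 4 | the guide opened chest 2) = (1/16) / (7/32) = 2/7.

2/7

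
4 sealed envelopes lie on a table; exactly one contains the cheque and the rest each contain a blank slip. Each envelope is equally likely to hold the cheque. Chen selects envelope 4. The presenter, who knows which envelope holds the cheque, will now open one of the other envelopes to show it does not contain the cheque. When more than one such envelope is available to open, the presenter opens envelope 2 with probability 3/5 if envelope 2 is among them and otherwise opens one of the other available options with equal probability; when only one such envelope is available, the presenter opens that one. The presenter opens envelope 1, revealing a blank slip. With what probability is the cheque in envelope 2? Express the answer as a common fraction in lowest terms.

5/11

Consider each possible location of the cheque in turn.
If it is in envelope 1 (prior 1/4): the presenter opened envelope 1, so this case is ruled out; weight (1/4)·0 = 0.
If it is in envelope 2 (prior 1/4): envelope 2 holds the prize so is unavailable; the presenter chooses uniformly among the 2 others, probability 1/2; weight (1/4)·(1/2) = 1/8.
If it is in envelope 3 (prior 1/4): envelope 2 is available but not opened, probability 2/5; weight (1/4)·(2/5) = 1/10.
If it is in envelope 4 (prior 1/4): envelope 2 is available but not opened; envelope 1 gets probability (1 − 3/5)/2 = 1/5; weight (1/4)·(1/5) = 1/20.
The weights sum to 11/40.
So P(the cheque in envelope 2 | the presenter opened envelope 1) = (1/8) / (11/40) = 5/11.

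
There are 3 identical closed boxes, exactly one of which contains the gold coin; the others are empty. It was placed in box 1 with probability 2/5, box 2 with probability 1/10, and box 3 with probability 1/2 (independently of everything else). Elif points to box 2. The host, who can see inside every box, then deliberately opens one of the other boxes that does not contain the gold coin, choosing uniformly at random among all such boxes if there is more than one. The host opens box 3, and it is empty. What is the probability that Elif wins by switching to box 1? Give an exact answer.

Condition on the true location of the gold coin.
If it is in box 1 (prior 2/5): the host has no choice, probability 1; weight (2/5)·1 = 2/5.
If it is in box 2 (prior 1/10): the host has 2 equally likely choices, so probability 1/2; weight (1/10)·(1/2) = 1/20.
If it is in box 3 (prior 1/2): the host opened box 3, so this case is ruled out; weight (1/2)·0 = 0.
The weights sum to 9/20.
So P(the gold coin in box 1 | the host opened box 3) = (2/5) / (9/20) = 8/9.

8/9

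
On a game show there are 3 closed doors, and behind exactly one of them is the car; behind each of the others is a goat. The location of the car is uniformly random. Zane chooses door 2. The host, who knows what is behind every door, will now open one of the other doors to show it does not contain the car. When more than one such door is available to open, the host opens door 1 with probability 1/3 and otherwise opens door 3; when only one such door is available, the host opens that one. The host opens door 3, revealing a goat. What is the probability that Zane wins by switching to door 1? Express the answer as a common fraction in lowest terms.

3/5

Consider each possible location of the car in turn.
If it is behind door 1 (prior 1/3): only door 3 is available, probability 1; weight (1/3)·1 = 1/3.
If it is behind door 2 (prior 1/3): door 1 is available but not opened, probability 2/3; weight (1/3)·(2/3) = 2/9.
If it is behind door 3 (prior 1/3): the host opened door 3, so this case is ruled out; weight (1/3)·0 = 0.
The weights sum to 5/9.
So P(the car behind door 1 | the host opened door 3) = (1/3) / (5/9) = 3/5.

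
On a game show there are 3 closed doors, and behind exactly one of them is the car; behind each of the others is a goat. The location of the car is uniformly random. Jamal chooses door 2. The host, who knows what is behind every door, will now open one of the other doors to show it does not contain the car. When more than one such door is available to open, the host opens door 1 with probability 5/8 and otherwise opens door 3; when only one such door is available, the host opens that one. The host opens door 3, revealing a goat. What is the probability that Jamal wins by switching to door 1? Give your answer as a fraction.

8/11

Consider each possible location of the car in turn.
If it is behind door 1 (prior 1/3): only door 3 is available, probability 1; weight (1/3)·1 = 1/3.
If it is behind door 2 (prior 1/3): door 1 is available but not opened, probability 3/8; weight (1/3)·(3/8) = 1/8.
If it is behind door 3 (prior 1/3): the host opened door 3, so this case is ruled out; weight (1/3)·0 = 0.
The weights sum to 11/24.
So P(the car behind door 1 | the host opened door 3) = (1/3) / (11/24) = 8/11.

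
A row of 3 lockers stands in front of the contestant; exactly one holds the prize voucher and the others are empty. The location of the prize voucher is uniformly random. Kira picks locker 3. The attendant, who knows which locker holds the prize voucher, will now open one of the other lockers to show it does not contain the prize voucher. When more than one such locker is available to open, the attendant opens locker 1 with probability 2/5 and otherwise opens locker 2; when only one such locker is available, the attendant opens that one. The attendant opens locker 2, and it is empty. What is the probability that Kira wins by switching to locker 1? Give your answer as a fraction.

5/8

Consider each possible location of the prize voucher in turn.
If it is in locker 1 (prior 1/3): only locker 2 is available, probability 1; weight (1/3)·1 = 1/3.
If it is in locker 2 (prior 1/3): the attendant opened locker 2, so this case is ruled out; weight (1/3)·0 = 0.
If it is in locker 3 (prior 1/3): locker 1 is available but not opened, probability 3/5; weight (1/3)·(3/5) = 1/5.
The weights sum to 8/15.
So P(the prize voucher in locker 1 | the attendant opened locker 2) = (1/3) / (8/15) = 5/8.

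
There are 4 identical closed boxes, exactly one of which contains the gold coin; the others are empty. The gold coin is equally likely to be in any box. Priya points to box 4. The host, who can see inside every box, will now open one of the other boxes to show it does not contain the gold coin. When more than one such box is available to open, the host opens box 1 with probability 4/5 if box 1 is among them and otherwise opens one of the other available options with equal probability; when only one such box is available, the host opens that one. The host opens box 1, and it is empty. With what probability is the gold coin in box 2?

1/3

Consider each possible location of the gold coin in turn.
If it is in box 1 (prior 1/4): the host opened box 1, so this case is ruled out; weight (1/4)·0 = 0.
If it is in any of boxes 2, 3, and 4 (prior 1/4 each): box 1 is available, opened with probability 4/5; weight (1/4)·(4/5) = 1/5 each.
The weights sum to 3/5.
So P(the gold coin in box 2 | the host opened box 1) = (1/5) / (3/5) = 1/3.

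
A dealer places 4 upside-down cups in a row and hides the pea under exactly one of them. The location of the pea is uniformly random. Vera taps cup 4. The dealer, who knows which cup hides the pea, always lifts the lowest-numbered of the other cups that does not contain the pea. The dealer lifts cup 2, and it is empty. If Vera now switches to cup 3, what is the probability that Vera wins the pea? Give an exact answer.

0

Consider each possible location of the pea in turn.
If it is under cup 1 (prior 1/4): cup 2 is the lowest-numbered option available, probability 1; weight (1/4)·1 = 1/4.
If it is under cup 2 (prior 1/4): the dealer opened cup 2, so this case is ruled out; weight (1/4)·0 = 0.
If it is under either of cups 3 and 4 (prior 1/4 each): the dealer would have opened cup 1 instead, probability 0; weight (1/4)·0 = 0 each.
The weights sum to 1/4.
So P(the pea under cup 3 | the dealer opened cup 2) = 0 / (1/4) = 0.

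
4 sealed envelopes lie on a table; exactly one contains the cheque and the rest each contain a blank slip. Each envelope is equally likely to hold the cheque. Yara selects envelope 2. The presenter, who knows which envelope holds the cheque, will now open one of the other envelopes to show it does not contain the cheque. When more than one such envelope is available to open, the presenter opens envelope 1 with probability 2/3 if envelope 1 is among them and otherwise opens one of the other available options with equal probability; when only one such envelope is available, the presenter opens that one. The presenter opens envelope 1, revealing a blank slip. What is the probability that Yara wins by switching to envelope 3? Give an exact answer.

1/3

Consider each possible location of the cheque in turn.
If it is in envelope 1 (prior 1/4): the presenter opened envelope 1, so this case is ruled out; weight (1/4)·0 = 0.
If it is in any of envelopes 2, 3, and 4 (prior 1/4 each): envelope 1 is available, opened with probability 2/3; weight (1/4)·(2/3) = 1/6 each.
The weights sum to 1/2.
So P(the cheque in envelope 3 | the presenter opened envelope 1) = (1/6) / (1/2) = 1/3.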